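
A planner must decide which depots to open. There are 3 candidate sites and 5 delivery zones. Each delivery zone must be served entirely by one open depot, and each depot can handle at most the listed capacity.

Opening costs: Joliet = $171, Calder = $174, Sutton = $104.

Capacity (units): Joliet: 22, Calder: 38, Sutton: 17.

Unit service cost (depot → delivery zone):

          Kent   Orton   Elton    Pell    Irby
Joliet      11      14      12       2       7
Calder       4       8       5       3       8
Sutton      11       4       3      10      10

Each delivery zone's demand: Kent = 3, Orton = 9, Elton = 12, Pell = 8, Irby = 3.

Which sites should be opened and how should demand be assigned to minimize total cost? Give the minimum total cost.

Open {Calder}: Kent→Calder 4·3=12, Orton→Calder 8·9=72, Elton→Calder 5·12=60, Pell→Calder 3·8=24, Irby→Calder 8·3=24.
Loads: Calder carries 35/38. Service 192; fixed 174; total 366.
Next best feasible plan costs 434.

Minimum total cost: 366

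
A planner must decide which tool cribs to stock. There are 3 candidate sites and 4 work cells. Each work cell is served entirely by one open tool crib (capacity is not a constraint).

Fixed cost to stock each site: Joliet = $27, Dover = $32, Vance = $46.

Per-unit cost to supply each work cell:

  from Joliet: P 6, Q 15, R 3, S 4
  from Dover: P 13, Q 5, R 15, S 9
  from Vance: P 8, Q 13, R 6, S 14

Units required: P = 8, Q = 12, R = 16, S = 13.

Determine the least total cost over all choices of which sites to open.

For any fixed open set, each work cell goes to its cheapest open site; total = fixed + service.
{Joliet, Dover}: P→Joliet 6·8=48, Q→Dover 5·12=60, R→Joliet 3·16=48, S→Joliet 4·13=52. Service 208; fixed 59; total 267.
{Joliet, Dover, Vance}: P→Joliet 6·8=48, Q→Dover 5·12=60, R→Joliet 3·16=48, S→Joliet 4·13=52. Service 208; fixed 105; total 313.
{Joliet}: service 328 + fixed 27 = 355
No other subset beats 267.

Minimum total cost: 267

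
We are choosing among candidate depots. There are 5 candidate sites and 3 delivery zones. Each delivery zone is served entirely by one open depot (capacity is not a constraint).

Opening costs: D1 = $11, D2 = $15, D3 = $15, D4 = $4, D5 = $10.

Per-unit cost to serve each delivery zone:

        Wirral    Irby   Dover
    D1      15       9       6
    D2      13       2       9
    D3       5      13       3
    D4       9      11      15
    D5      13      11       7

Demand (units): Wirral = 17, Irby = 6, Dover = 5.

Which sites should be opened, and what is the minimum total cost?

Open D2 and D3; minimum total cost 142.

For any fixed open set, each delivery zone goes to its cheapest open site; total = fixed + service.
{D2, D3}: Wirral→D3 5·17=85, Irby→D2 2·6=12, Dover→D3 3·5=15. Service 112; fixed 30; total 142.
{D2, D3, D4}: service 112 + fixed 34 = 146
{D2, D3, D5}: Wirral→D3 5·17=85, Irby→D2 2·6=12, Dover→D3 3·5=15. Service 112; fixed 40; total 152.
{D1, D2, D3, D4, D5}: service 112 + fixed 55 = 167
No other subset beats 142.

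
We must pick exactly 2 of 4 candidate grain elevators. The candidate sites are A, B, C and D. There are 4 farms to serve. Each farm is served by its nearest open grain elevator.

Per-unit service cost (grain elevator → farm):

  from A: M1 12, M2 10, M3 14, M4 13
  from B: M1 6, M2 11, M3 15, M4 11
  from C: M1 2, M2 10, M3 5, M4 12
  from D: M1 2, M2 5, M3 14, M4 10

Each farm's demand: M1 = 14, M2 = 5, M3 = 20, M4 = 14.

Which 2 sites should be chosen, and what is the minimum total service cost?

With exactly 2 open, each farm uses its cheapest among the chosen.
{C, D}: M1→C 2·14=28, M2→D 5·5=25, M3→C 5·20=100, M4→D 10·14=140. Service cost 293.
{B, C}: service cost 332
{A, C}: service cost 346
Among all 6 size-2 choices, {C, D} is lowest.

Choose C and D; total service cost 293.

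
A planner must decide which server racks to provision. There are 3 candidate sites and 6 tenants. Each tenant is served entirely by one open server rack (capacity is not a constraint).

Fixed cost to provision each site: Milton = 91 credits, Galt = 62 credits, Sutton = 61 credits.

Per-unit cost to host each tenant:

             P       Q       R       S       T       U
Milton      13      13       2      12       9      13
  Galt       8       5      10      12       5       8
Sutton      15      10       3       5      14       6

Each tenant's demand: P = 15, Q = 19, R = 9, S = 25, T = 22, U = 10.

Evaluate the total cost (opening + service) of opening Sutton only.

Each tenant is assigned to its cheapest site among the open ones.
{Sutton}: P→Sutton 15·15=225, Q→Sutton 10·19=190, R→Sutton 3·9=27, S→Sutton 5·25=125, T→Sutton 14·22=308, U→Sutton 6·10=60. Service 935; fixed 61; total 996.

Total cost: 996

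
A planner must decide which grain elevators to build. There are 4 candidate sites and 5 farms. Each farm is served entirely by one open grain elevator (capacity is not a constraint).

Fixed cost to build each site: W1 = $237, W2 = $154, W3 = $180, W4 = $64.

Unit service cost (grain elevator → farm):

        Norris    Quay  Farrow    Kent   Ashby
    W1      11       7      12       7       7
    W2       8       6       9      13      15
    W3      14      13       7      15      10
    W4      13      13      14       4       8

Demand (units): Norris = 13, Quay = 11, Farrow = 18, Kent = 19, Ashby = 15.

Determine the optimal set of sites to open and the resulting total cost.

For any fixed open set, each farm goes to its cheapest open site; total = fixed + service.
{W2, W4}: Norris→W2 8·13=104, Quay→W2 6·11=66, Farrow→W2 9·18=162, Kent→W4 4·19=76, Ashby→W4 8·15=120. Service 528; fixed 218; total 746.
{W4}: service 760 + fixed 64 = 824
{W3, W4}: Norris→W4 13·13=169, Quay→W3 13·11=143, Farrow→W3 7·18=126, Kent→W4 4·19=76, Ashby→W4 8·15=120. Service 634; fixed 244; total 878.
{W1, W2, W3, W4}: service 477 + fixed 635 = 1112
(All 15 nonempty subsets were checked; W2 and W4 is lowest.)

Open W2 and W4; minimum total cost 746.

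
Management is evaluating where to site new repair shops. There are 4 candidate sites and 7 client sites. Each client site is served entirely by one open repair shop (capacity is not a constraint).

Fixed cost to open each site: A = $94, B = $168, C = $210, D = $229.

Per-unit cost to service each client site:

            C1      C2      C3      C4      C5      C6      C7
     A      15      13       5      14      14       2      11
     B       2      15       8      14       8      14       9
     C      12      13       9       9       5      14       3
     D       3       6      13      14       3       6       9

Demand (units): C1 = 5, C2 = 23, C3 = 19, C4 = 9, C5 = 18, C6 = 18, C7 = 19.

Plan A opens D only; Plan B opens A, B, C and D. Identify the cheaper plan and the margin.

Plan A: {D}: C1→D 3·5=15, C2→D 6·23=138, C3→D 13·19=247, C4→D 14·9=126, C5→D 3·18=54, C6→D 6·18=108, C7→D 9·19=171. Service 859; fixed 229; total 1088.
Plan B: {A, B, C, D}: C1→B 2·5=10, C2→D 6·23=138, C3→A 5·19=95, C4→C 9·9=81, C5→D 3·18=54, C6→A 2·18=36, C7→C 3·19=57. Service 471; fixed 701; total 1172.
Difference: |1088 − 1172| = 84.

Plan A is cheaper by 84.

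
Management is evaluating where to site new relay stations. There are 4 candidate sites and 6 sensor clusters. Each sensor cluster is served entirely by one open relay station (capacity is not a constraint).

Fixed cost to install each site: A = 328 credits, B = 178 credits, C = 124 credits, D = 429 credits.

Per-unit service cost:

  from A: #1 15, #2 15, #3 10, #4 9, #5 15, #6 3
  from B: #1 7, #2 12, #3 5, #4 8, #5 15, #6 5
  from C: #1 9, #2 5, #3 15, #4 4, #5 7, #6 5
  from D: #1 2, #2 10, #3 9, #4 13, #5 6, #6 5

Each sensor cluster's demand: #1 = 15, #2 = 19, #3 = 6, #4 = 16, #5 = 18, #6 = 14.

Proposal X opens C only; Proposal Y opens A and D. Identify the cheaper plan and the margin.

Proposal X: {C}: #1→C 9·15=135, #2→C 5·19=95, #3→C 15·6=90, #4→C 4·16=64, #5→C 7·18=126, #6→C 5·14=70. Service 580; fixed 124; total 704.
Proposal Y: {A, D}: #1→D 2·15=30, #2→D 10·19=190, #3→D 9·6=54, #4→A 9·16=144, #5→D 6·18=108, #6→A 3·14=42. Service 568; fixed 757; total 1325.
Difference: |704 − 1325| = 621.

Proposal X is cheaper by 621.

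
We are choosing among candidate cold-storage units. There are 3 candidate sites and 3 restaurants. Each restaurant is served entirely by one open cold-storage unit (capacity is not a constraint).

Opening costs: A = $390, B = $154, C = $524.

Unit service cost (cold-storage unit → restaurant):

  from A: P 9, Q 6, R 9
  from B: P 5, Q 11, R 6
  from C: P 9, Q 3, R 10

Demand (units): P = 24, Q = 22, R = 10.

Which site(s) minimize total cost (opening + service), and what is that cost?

For any fixed open set, each restaurant goes to its cheapest open site; total = fixed + service.
{B}: P→B 5·24=120, Q→B 11·22=242, R→B 6·10=60. Service 422; fixed 154; total 576.
{A}: P→A 9·24=216, Q→A 6·22=132, R→A 9·10=90. Service 438; fixed 390; total 828.
{A, B}: service 312 + fixed 544 = 856
{A, B, C}: P→B 5·24=120, Q→C 3·22=66, R→B 6·10=60. Service 246; fixed 1068; total 1314.
No other subset beats 576.

Open B only; minimum total cost 576.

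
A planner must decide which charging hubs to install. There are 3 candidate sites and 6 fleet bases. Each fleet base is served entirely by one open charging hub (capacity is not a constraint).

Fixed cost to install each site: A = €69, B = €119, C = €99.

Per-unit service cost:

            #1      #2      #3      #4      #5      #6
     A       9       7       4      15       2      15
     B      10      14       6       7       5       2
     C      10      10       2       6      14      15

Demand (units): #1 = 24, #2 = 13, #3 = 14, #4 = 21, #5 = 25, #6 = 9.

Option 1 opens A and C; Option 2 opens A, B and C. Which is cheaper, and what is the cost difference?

Option 1 is cheaper by 2.

Option 1: {A, C}: #1→A 9·24=216, #2→A 7·13=91, #3→C 2·14=28, #4→C 6·21=126, #5→A 2·25=50, #6→A 15·9=135. Service 646; fixed 168; total 814.
Option 2: {A, B, C}: #1→A 9·24=216, #2→A 7·13=91, #3→C 2·14=28, #4→C 6·21=126, #5→A 2·25=50, #6→B 2·9=18. Service 529; fixed 287; total 816.
Difference: |814 − 816| = 2.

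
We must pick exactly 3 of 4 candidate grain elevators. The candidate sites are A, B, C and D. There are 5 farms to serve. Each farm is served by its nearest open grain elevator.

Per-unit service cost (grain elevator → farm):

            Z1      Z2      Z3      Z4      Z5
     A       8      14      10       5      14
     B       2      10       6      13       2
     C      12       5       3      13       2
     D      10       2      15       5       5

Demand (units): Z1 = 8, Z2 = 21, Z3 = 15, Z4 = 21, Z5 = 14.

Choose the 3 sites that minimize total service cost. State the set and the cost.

Choose B, C and D; total service cost 236.

With exactly 3 open, each farm uses its cheapest among the chosen.
{B, C, D}: Z1→B 2·8=16, Z2→D 2·21=42, Z3→C 3·15=45, Z4→D 5·21=105, Z5→B 2·14=28. Service cost 236.
{A, B, D}: service cost 281
{A, C, D}: service cost 284
Among all 4 size-3 choices, {B, C, D} is lowest.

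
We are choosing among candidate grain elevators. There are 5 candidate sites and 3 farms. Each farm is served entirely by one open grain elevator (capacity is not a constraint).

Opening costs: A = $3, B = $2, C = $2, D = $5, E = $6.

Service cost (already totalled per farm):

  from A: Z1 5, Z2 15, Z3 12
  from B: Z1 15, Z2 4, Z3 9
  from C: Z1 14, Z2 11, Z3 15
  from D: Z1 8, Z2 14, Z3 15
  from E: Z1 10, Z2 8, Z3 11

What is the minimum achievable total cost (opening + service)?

Minimum total cost: 23

For any fixed open set, each farm goes to its cheapest open site; total = fixed + service.
{A, B}: Z1→A 5, Z2→B 4, Z3→B 9. Service 18; fixed 5; total 23.
{A, B, C}: service 18 + fixed 7 = 25
{A, B, D}: service 18 + fixed 10 = 28
{A, B, C, D, E}: service 18 + fixed 18 = 36
No other subset beats 23.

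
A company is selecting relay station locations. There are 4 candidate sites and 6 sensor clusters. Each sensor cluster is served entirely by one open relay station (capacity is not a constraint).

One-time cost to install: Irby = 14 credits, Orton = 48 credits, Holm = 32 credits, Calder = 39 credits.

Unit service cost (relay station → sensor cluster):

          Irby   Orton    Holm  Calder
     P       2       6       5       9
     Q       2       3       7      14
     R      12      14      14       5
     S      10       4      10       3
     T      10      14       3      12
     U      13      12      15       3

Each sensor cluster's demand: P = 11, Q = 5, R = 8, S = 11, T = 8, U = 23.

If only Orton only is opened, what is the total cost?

Total cost: 673

Each sensor cluster is assigned to its cheapest site among the open ones.
{Orton}: P→Orton 6·11=66, Q→Orton 3·5=15, R→Orton 14·8=112, S→Orton 4·11=44, T→Orton 14·8=112, U→Orton 12·23=276. Service 625; fixed 48; total 673.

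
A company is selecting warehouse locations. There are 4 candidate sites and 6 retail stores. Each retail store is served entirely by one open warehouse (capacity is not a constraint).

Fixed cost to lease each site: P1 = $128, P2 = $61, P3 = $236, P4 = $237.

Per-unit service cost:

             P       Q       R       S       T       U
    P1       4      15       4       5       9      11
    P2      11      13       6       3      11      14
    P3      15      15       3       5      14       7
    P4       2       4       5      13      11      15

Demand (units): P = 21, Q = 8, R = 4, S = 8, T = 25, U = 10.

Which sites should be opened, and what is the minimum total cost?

For any fixed open set, each retail store goes to its cheapest open site; total = fixed + service.
{P1}: P→P1 4·21=84, Q→P1 15·8=120, R→P1 4·4=16, S→P1 5·8=40, T→P1 9·25=225, U→P1 11·10=110. Service 595; fixed 128; total 723.
{P1, P2}: P→P1 4·21=84, Q→P2 13·8=104, R→P1 4·4=16, S→P2 3·8=24, T→P1 9·25=225, U→P1 11·10=110. Service 563; fixed 189; total 752.
{P1, P4}: P→P4 2·21=42, Q→P4 4·8=32, R→P1 4·4=16, S→P1 5·8=40, T→P1 9·25=225, U→P1 11·10=110. Service 465; fixed 365; total 830.
{P1, P2, P3, P4}: service 405 + fixed 662 = 1067
No other subset beats 723.

Open P1 only; minimum total cost 723.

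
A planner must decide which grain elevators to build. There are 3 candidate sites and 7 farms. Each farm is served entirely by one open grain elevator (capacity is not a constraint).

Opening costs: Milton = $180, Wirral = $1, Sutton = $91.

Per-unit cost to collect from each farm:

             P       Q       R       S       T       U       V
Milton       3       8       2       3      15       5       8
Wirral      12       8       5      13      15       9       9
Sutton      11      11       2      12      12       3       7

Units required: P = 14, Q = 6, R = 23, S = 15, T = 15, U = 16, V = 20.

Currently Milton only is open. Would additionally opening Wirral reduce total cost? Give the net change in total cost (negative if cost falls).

No — net change +1 (cost rises by 1).

Current service cost with {Milton}: 646.
Adding Wirral: each farm re-picks its cheapest; new service cost 646, saving 0.
Extra fixed cost: 1. Net change = 1 − 0 = 1.
(Totals: 826 → 827.)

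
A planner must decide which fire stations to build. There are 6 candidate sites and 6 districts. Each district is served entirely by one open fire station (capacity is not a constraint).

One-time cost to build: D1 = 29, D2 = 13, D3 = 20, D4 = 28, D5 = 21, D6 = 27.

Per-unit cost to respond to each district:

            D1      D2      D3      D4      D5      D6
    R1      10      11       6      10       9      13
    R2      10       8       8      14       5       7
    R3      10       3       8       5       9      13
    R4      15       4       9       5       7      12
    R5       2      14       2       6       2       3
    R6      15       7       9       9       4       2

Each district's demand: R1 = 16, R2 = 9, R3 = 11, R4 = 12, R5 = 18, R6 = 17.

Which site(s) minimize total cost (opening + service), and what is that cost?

For any fixed open set, each district goes to its cheapest open site; total = fixed + service.
{D2, D3, D6}: R1→D3 6·16=96, R2→D6 7·9=63, R3→D2 3·11=33, R4→D2 4·12=48, R5→D3 2·18=36, R6→D6 2·17=34. Service 310; fixed 60; total 370.
{D2, D3, D5, D6}: service 292 + fixed 81 = 373
{D2, D3, D5}: service 326 + fixed 54 = 380
{D1, D2, D3, D4, D5, D6}: R1→D3 6·16=96, R2→D5 5·9=45, R3→D2 3·11=33, R4→D2 4·12=48, R5→D1 2·18=36, R6→D6 2·17=34. Service 292; fixed 138; total 430.
No other subset beats 370.

Open D2, D3 and D6; minimum total cost 370.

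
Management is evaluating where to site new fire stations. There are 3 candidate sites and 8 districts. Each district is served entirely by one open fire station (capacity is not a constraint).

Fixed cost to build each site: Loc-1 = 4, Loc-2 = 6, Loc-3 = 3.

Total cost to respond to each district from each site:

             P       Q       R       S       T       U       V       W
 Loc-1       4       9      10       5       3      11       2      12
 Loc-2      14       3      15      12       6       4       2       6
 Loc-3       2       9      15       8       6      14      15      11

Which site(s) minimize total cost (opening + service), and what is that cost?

Open Loc-1 and Loc-2; minimum total cost 47.

For any fixed open set, each district goes to its cheapest open site; total = fixed + service.
{Loc-1, Loc-2}: P→Loc-1 4, Q→Loc-2 3, R→Loc-1 10, S→Loc-1 5, T→Loc-1 3, U→Loc-2 4, V→Loc-1 2, W→Loc-2 6. Service 37; fixed 10; total 47.
{Loc-1, Loc-2, Loc-3}: P→Loc-3 2, Q→Loc-2 3, R→Loc-1 10, S→Loc-1 5, T→Loc-1 3, U→Loc-2 4, V→Loc-1 2, W→Loc-2 6. Service 35; fixed 13; total 48.
{Loc-2, Loc-3}: P→Loc-3 2, Q→Loc-2 3, R→Loc-2 15, S→Loc-3 8, T→Loc-2 6, U→Loc-2 4, V→Loc-2 2, W→Loc-2 6. Service 46; fixed 9; total 55.
{Loc-3}: service 80 + fixed 3 = 83
No other subset beats 47.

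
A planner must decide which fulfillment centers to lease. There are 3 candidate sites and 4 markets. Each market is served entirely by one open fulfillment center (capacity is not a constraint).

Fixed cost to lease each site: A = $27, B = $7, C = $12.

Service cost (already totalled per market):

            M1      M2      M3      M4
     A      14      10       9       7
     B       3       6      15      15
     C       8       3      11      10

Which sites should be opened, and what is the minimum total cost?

For any fixed open set, each market goes to its cheapest open site; total = fixed + service.
{C}: M1→C 8, M2→C 3, M3→C 11, M4→C 10. Service 32; fixed 12; total 44.
{B}: M1→B 3, M2→B 6, M3→B 15, M4→B 15. Service 39; fixed 7; total 46.
{B, C}: service 27 + fixed 19 = 46
{A, B, C}: M1→B 3, M2→C 3, M3→A 9, M4→A 7. Service 22; fixed 46; total 68.
(All 7 nonempty subsets were checked; C only is lowest.)

Open C only; minimum total cost 44.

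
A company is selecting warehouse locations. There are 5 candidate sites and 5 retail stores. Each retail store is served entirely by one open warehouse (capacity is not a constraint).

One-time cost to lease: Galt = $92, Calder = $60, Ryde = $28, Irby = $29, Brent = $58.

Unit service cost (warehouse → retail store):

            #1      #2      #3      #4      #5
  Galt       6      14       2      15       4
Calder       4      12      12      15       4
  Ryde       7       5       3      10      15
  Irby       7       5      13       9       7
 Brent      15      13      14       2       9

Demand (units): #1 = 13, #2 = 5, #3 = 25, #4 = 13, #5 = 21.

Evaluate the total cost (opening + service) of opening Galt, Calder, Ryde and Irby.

Each retail store is assigned to its cheapest site among the open ones.
{Galt, Calder, Ryde, Irby}: #1→Calder 4·13=52, #2→Ryde 5·5=25, #3→Galt 2·25=50, #4→Irby 9·13=117, #5→Galt 4·21=84. Service 328; fixed 209; total 537.

Total cost: 537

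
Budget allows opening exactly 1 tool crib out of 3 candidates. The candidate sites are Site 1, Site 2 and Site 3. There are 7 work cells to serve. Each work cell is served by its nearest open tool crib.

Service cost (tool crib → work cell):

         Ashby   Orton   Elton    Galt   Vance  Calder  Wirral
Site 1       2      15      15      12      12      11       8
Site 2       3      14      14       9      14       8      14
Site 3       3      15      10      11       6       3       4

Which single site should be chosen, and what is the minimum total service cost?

With exactly 1 open, each work cell uses its cheapest among the chosen.
{Site 3}: Ashby→Site 3 3, Orton→Site 3 15, Elton→Site 3 10, Galt→Site 3 11, Vance→Site 3 6, Calder→Site 3 3, Wirral→Site 3 4. Service cost 52.
{Site 1}: service cost 75
{Site 2}: service cost 76
Among all 3 size-1 choices, {Site 3} is lowest.

Choose Site 3 only; total service cost 52.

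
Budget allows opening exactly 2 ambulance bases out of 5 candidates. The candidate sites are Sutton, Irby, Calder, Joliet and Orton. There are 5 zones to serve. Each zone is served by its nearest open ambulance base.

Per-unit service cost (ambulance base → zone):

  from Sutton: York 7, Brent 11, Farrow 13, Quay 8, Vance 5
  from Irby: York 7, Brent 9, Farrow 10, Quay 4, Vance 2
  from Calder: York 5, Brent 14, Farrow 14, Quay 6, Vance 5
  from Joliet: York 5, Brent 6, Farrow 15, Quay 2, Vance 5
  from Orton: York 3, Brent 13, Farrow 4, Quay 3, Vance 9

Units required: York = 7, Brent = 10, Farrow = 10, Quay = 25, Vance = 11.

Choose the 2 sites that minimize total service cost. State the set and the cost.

With exactly 2 open, each zone uses its cheapest among the chosen.
{Joliet, Orton}: York→Orton 3·7=21, Brent→Joliet 6·10=60, Farrow→Orton 4·10=40, Quay→Joliet 2·25=50, Vance→Joliet 5·11=55. Service cost 226.
{Irby, Orton}: service cost 248
{Irby, Joliet}: service cost 267
Among all 10 size-2 choices, {Joliet, Orton} is lowest.

Choose Joliet and Orton; total service cost 226.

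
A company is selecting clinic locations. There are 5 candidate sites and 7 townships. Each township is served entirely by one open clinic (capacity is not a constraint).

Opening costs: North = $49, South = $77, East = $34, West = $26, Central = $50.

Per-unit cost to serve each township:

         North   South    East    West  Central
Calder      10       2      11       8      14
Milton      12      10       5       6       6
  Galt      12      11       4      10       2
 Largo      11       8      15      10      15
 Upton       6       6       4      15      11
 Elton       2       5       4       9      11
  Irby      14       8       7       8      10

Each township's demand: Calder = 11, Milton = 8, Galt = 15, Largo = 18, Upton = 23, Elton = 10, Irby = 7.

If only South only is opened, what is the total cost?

Total cost: 732

Each township is assigned to its cheapest site among the open ones.
{South}: Calder→South 2·11=22, Milton→South 10·8=80, Galt→South 11·15=165, Largo→South 8·18=144, Upton→South 6·23=138, Elton→South 5·10=50, Irby→South 8·7=56. Service 655; fixed 77; total 732.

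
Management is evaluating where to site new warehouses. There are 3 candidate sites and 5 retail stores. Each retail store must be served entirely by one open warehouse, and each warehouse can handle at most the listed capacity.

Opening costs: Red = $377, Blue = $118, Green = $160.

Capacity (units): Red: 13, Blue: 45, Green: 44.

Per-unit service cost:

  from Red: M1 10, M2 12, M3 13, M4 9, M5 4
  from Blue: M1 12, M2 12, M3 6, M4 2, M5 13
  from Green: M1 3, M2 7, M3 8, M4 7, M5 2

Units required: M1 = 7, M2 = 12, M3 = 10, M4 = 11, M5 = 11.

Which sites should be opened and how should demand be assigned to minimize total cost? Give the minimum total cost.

Minimum total cost: 487

Open {Blue, Green}: M1→Green 3·7=21, M2→Green 7·12=84, M3→Blue 6·10=60, M4→Blue 2·11=22, M5→Green 2·11=22.
Loads: Blue carries 21/45, Green carries 30/44. Service 209; fixed 278; total 487.
Next best feasible plan costs 507.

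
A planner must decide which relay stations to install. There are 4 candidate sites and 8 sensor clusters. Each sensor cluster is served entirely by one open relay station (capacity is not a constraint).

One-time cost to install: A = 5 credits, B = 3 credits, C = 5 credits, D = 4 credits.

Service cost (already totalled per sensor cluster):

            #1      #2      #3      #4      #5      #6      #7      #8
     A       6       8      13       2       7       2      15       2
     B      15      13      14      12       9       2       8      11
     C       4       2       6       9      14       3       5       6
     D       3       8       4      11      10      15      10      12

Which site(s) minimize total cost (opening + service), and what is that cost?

For any fixed open set, each sensor cluster goes to its cheapest open site; total = fixed + service.
{A, C}: #1→C 4, #2→C 2, #3→C 6, #4→A 2, #5→A 7, #6→A 2, #7→C 5, #8→A 2. Service 30; fixed 10; total 40.
{A, C, D}: service 27 + fixed 14 = 41
{A, B, C}: service 30 + fixed 13 = 43
{A, B, C, D}: service 27 + fixed 17 = 44
(All 15 nonempty subsets were checked; A and C is lowest.)

Open A and C; minimum total cost 40.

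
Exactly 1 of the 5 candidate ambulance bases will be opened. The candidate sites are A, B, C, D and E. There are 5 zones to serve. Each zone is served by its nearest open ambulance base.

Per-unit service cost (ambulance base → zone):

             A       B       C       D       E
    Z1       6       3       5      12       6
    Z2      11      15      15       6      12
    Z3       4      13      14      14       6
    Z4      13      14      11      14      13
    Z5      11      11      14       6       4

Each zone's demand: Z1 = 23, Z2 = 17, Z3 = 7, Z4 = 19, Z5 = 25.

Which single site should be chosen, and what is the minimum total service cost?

With exactly 1 open, each zone uses its cheapest among the chosen.
{E}: Z1→E 6·23=138, Z2→E 12·17=204, Z3→E 6·7=42, Z4→E 13·19=247, Z5→E 4·25=100. Service cost 731.
{A}: service cost 875
{D}: service cost 892
Among all 5 size-1 choices, {E} is lowest.

Choose E only; total service cost 731.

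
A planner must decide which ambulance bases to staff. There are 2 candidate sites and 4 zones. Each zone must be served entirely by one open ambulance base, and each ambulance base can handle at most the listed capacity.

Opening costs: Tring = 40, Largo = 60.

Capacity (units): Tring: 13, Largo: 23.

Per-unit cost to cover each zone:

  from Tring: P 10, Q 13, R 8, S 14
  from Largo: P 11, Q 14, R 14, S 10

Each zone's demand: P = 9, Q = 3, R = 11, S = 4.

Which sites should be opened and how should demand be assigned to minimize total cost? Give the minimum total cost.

Open {Tring, Largo}: P→Largo 11·9=99, Q→Largo 14·3=42, R→Tring 8·11=88, S→Largo 10·4=40.
Loads: Tring carries 11/13, Largo carries 16/23. Service 269; fixed 100; total 369.
Next best feasible plan costs 423.

Minimum total cost: 369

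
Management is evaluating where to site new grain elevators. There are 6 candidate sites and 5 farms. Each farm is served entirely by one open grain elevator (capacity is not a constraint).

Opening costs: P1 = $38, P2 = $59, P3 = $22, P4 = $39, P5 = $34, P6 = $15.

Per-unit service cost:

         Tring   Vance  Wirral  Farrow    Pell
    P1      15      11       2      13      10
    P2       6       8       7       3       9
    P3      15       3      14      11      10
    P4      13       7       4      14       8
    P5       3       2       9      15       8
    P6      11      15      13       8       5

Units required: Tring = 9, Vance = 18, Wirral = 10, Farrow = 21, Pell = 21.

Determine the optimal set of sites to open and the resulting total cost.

For any fixed open set, each farm goes to its cheapest open site; total = fixed + service.
{P1, P2, P5, P6}: Tring→P5 3·9=27, Vance→P5 2·18=36, Wirral→P1 2·10=20, Farrow→P2 3·21=63, Pell→P6 5·21=105. Service 251; fixed 146; total 397.
{P2, P5, P6}: service 301 + fixed 108 = 409
{P2, P4, P5, P6}: service 271 + fixed 147 = 418
{P1, P2, P3, P4, P5, P6}: Tring→P5 3·9=27, Vance→P5 2·18=36, Wirral→P1 2·10=20, Farrow→P2 3·21=63, Pell→P6 5·21=105. Service 251; fixed 207; total 458.
No other subset beats 397.

Open P1, P2, P5 and P6; minimum total cost 397.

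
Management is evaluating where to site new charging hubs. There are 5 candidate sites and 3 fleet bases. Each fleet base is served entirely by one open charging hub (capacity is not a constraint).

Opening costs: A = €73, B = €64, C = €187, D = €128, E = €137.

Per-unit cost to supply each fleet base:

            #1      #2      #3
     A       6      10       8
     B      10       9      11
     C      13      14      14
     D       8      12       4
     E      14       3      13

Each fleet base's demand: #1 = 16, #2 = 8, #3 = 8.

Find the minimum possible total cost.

Minimum total cost: 313

For any fixed open set, each fleet base goes to its cheapest open site; total = fixed + service.
{A}: #1→A 6·16=96, #2→A 10·8=80, #3→A 8·8=64. Service 240; fixed 73; total 313.
{A, B}: service 232 + fixed 137 = 369
{B}: service 320 + fixed 64 = 384
{A, B, C, D, E}: service 152 + fixed 589 = 741
No other subset beats 313.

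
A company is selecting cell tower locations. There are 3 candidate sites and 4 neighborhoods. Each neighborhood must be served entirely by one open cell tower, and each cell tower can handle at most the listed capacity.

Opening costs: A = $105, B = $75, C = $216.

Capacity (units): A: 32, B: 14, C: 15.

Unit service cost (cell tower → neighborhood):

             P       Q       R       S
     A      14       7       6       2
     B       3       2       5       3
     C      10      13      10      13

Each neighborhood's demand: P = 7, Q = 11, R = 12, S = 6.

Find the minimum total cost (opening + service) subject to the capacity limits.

Open {A, B}: P→B 3·7=21, Q→A 7·11=77, R→A 6·12=72, S→A 2·6=12.
Loads: A carries 29/32, B carries 7/14. Service 182; fixed 180; total 362.
Next best feasible plan costs 368.

Minimum total cost: 362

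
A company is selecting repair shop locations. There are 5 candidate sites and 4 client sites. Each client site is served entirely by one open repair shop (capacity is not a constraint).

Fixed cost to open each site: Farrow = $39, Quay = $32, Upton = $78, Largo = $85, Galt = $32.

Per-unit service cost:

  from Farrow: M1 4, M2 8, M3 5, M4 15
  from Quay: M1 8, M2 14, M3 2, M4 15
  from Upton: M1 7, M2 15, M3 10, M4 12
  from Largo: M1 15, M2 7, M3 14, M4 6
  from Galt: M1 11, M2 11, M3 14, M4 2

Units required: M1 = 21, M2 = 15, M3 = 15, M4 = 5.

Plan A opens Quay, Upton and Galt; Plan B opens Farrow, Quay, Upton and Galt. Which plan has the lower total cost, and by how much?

Plan B is cheaper by 69.

Plan A: {Quay, Upton, Galt}: M1→Upton 7·21=147, M2→Galt 11·15=165, M3→Quay 2·15=30, M4→Galt 2·5=10. Service 352; fixed 142; total 494.
Plan B: {Farrow, Quay, Upton, Galt}: M1→Farrow 4·21=84, M2→Farrow 8·15=120, M3→Quay 2·15=30, M4→Galt 2·5=10. Service 244; fixed 181; total 425.
Difference: |494 − 425| = 69.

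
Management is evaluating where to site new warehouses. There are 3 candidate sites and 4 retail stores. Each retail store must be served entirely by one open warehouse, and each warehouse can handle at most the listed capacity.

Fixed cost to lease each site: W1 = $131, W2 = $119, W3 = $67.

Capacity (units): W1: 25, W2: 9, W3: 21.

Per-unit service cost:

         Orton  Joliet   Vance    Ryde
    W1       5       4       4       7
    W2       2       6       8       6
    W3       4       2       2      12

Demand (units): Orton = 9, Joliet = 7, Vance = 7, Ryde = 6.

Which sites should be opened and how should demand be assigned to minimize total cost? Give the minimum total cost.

Minimum total cost: 304

Open {W2, W3}: Orton→W2 2·9=18, Joliet→W3 2·7=14, Vance→W3 2·7=14, Ryde→W3 12·6=72.
Loads: W2 carries 9/9, W3 carries 20/21. Service 118; fixed 186; total 304.
Next best feasible plan costs 313.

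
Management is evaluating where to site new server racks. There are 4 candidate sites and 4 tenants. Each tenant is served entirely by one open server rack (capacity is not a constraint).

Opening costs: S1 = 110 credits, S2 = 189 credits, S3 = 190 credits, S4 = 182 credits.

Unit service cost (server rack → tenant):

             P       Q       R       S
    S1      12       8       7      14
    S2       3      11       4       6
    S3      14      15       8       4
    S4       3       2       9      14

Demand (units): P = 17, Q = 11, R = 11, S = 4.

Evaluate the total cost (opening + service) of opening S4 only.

Each tenant is assigned to its cheapest site among the open ones.
{S4}: P→S4 3·17=51, Q→S4 2·11=22, R→S4 9·11=99, S→S4 14·4=56. Service 228; fixed 182; total 410.

Total cost: 410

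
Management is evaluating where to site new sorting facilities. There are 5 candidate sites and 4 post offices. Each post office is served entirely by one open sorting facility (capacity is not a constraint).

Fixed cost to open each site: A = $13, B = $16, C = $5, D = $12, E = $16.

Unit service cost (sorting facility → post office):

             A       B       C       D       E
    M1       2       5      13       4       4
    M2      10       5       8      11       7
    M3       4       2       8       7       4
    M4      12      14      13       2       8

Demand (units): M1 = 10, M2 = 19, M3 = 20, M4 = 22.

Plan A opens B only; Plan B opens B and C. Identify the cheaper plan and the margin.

Plan A: {B}: M1→B 5·10=50, M2→B 5·19=95, M3→B 2·20=40, M4→B 14·22=308. Service 493; fixed 16; total 509.
Plan B: {B, C}: M1→B 5·10=50, M2→B 5·19=95, M3→B 2·20=40, M4→C 13·22=286. Service 471; fixed 21; total 492.
Difference: |509 − 492| = 17.

Plan B is cheaper by 17.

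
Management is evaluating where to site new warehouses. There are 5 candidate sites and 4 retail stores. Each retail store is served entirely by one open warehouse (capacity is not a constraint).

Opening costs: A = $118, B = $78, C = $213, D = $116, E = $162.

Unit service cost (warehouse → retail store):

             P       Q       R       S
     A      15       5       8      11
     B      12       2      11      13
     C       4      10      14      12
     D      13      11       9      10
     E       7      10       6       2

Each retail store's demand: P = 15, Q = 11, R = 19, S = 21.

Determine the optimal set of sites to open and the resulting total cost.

For any fixed open set, each retail store goes to its cheapest open site; total = fixed + service.
{B, E}: P→E 7·15=105, Q→B 2·11=22, R→E 6·19=114, S→E 2·21=42. Service 283; fixed 240; total 523.
{E}: P→E 7·15=105, Q→E 10·11=110, R→E 6·19=114, S→E 2·21=42. Service 371; fixed 162; total 533.
{A, E}: P→E 7·15=105, Q→A 5·11=55, R→E 6·19=114, S→E 2·21=42. Service 316; fixed 280; total 596.
{A, B, C, D, E}: service 238 + fixed 687 = 925
No other subset beats 523.

Open B and E; minimum total cost 523.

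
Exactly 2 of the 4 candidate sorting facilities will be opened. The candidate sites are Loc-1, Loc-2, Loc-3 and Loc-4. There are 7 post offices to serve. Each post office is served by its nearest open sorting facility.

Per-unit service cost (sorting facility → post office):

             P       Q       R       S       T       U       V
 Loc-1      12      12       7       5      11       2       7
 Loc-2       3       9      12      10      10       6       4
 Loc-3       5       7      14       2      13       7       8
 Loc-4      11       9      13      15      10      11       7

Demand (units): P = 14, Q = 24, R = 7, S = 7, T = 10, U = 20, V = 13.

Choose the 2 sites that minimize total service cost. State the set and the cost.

Choose Loc-1 and Loc-2; total service cost 534.

With exactly 2 open, each post office uses its cheapest among the chosen.
{Loc-1, Loc-2}: P→Loc-2 3·14=42, Q→Loc-2 9·24=216, R→Loc-1 7·7=49, S→Loc-1 5·7=35, T→Loc-2 10·10=100, U→Loc-1 2·20=40, V→Loc-2 4·13=52. Service cost 534.
{Loc-1, Loc-3}: service cost 542
{Loc-2, Loc-3}: service cost 580
Among all 6 size-2 choices, {Loc-1, Loc-2} is lowest.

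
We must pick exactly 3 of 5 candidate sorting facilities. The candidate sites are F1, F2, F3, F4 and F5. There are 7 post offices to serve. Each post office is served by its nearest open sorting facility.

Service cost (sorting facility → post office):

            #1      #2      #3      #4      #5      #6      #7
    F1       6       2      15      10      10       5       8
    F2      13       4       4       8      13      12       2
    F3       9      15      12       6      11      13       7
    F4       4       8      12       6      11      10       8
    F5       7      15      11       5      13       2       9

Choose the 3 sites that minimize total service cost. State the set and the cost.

With exactly 3 open, each post office uses its cheapest among the chosen.
{F1, F2, F5}: #1→F1 6, #2→F1 2, #3→F2 4, #4→F5 5, #5→F1 10, #6→F5 2, #7→F2 2. Service cost 31.
{F2, F4, F5}: service cost 32
{F1, F2, F4}: service cost 33
Among all 10 size-3 choices, {F1, F2, F5} is lowest.

Choose F1, F2 and F5; total service cost 31.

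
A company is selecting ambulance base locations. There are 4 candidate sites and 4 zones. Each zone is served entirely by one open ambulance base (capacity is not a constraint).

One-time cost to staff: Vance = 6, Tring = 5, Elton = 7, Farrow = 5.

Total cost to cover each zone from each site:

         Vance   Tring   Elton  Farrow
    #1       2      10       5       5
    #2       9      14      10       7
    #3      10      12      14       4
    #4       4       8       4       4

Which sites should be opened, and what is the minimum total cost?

For any fixed open set, each zone goes to its cheapest open site; total = fixed + service.
{Farrow}: #1→Farrow 5, #2→Farrow 7, #3→Farrow 4, #4→Farrow 4. Service 20; fixed 5; total 25.
{Vance, Farrow}: service 17 + fixed 11 = 28
{Tring, Farrow}: service 20 + fixed 10 = 30
{Vance, Tring, Elton, Farrow}: service 17 + fixed 23 = 40
No other subset beats 25.

Open Farrow only; minimum total cost 25.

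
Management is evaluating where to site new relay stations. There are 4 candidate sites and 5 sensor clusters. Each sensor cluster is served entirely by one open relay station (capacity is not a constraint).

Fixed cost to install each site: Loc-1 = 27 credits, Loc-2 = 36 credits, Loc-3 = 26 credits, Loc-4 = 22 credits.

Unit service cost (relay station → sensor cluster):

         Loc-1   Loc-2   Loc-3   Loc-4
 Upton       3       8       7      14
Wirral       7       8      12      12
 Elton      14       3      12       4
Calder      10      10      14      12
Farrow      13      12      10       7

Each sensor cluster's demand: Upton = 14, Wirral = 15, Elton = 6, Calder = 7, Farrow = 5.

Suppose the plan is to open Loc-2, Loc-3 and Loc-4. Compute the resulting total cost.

Each sensor cluster is assigned to its cheapest site among the open ones.
{Loc-2, Loc-3, Loc-4}: Upton→Loc-3 7·14=98, Wirral→Loc-2 8·15=120, Elton→Loc-2 3·6=18, Calder→Loc-2 10·7=70, Farrow→Loc-4 7·5=35. Service 341; fixed 84; total 425.

Total cost: 425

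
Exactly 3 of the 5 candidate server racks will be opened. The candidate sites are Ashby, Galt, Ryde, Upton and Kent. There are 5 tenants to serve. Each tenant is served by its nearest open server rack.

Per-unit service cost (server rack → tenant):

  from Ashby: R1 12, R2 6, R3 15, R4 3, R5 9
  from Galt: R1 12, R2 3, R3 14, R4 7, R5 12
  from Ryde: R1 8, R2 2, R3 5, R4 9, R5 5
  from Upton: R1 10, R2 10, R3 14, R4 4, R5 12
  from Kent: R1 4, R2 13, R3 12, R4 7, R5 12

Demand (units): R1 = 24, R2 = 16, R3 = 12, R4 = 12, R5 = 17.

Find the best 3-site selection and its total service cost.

With exactly 3 open, each tenant uses its cheapest among the chosen.
{Ashby, Ryde, Kent}: R1→Kent 4·24=96, R2→Ryde 2·16=32, R3→Ryde 5·12=60, R4→Ashby 3·12=36, R5→Ryde 5·17=85. Service cost 309.
{Ryde, Upton, Kent}: service cost 321
{Galt, Ryde, Kent}: service cost 357
Among all 10 size-3 choices, {Ashby, Ryde, Kent} is lowest.

Choose Ashby, Ryde and Kent; total service cost 309.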